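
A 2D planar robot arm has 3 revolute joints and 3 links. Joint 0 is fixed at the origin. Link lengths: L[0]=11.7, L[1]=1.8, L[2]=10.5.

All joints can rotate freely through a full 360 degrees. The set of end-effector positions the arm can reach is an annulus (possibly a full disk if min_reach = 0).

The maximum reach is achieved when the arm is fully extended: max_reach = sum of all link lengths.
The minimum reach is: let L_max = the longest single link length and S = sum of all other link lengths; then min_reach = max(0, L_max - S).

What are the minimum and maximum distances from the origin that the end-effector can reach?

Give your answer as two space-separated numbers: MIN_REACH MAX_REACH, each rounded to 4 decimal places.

Link lengths: [11.7, 1.8, 10.5]
max_reach = 11.7 + 1.8 + 10.5 = 24
L_max = max([11.7, 1.8, 10.5]) = 11.7
S (sum of others) = 24 - 11.7 = 12.3
min_reach = max(0, 11.7 - 12.3) = max(0, -0.6) = 0

Answer: 0.0000 24.0000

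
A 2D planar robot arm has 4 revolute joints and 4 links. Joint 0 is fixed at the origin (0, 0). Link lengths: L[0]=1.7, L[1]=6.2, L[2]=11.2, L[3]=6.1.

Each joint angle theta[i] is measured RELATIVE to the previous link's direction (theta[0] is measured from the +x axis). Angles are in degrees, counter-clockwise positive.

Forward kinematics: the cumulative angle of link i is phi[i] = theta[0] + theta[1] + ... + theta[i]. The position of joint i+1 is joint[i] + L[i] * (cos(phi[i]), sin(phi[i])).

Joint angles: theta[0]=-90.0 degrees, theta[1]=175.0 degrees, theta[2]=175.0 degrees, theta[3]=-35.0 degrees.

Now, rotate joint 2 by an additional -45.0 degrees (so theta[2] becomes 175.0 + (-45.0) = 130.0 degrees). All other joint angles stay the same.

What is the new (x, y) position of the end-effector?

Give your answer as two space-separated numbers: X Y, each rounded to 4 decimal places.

Answer: -14.7341 -1.9476

Derivation:
joint[0] = (0.0000, 0.0000)  (base)
link 0: phi[0] = -90 = -90 deg
  cos(-90 deg) = 0.0000, sin(-90 deg) = -1.0000
  joint[1] = (0.0000, 0.0000) + 1.7 * (0.0000, -1.0000) = (0.0000 + 0.0000, 0.0000 + -1.7000) = (0.0000, -1.7000)
link 1: phi[1] = -90 + 175 = 85 deg
  cos(85 deg) = 0.0872, sin(85 deg) = 0.9962
  joint[2] = (0.0000, -1.7000) + 6.2 * (0.0872, 0.9962) = (0.0000 + 0.5404, -1.7000 + 6.1764) = (0.5404, 4.4764)
link 2: phi[2] = -90 + 175 + 130 = 215 deg
  cos(215 deg) = -0.8192, sin(215 deg) = -0.5736
  joint[3] = (0.5404, 4.4764) + 11.2 * (-0.8192, -0.5736) = (0.5404 + -9.1745, 4.4764 + -6.4241) = (-8.6341, -1.9476)
link 3: phi[3] = -90 + 175 + 130 + -35 = 180 deg
  cos(180 deg) = -1.0000, sin(180 deg) = 0.0000
  joint[4] = (-8.6341, -1.9476) + 6.1 * (-1.0000, 0.0000) = (-8.6341 + -6.1000, -1.9476 + 0.0000) = (-14.7341, -1.9476)
End effector: (-14.7341, -1.9476)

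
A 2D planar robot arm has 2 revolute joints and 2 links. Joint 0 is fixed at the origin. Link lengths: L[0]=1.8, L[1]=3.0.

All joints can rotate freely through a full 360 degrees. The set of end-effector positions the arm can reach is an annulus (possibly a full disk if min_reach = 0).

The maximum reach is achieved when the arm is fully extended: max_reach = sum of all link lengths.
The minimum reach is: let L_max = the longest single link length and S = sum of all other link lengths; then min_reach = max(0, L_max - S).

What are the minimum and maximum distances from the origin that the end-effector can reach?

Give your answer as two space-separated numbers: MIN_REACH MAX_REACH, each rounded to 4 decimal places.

Answer: 1.2000 4.8000

Derivation:
Link lengths: [1.8, 3.0]
max_reach = 1.8 + 3 = 4.8
L_max = max([1.8, 3.0]) = 3
S (sum of others) = 4.8 - 3 = 1.8
min_reach = max(0, 3 - 1.8) = max(0, 1.2) = 1.2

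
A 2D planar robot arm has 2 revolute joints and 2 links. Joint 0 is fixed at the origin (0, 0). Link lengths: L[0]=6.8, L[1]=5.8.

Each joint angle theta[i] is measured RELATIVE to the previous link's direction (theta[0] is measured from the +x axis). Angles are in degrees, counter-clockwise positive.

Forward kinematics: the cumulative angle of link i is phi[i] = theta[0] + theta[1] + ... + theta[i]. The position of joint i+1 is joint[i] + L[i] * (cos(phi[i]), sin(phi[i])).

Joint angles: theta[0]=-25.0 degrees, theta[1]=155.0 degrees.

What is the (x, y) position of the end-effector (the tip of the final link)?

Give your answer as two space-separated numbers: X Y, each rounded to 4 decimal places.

joint[0] = (0.0000, 0.0000)  (base)
link 0: phi[0] = -25 = -25 deg
  cos(-25 deg) = 0.9063, sin(-25 deg) = -0.4226
  joint[1] = (0.0000, 0.0000) + 6.8 * (0.9063, -0.4226) = (0.0000 + 6.1629, 0.0000 + -2.8738) = (6.1629, -2.8738)
link 1: phi[1] = -25 + 155 = 130 deg
  cos(130 deg) = -0.6428, sin(130 deg) = 0.7660
  joint[2] = (6.1629, -2.8738) + 5.8 * (-0.6428, 0.7660) = (6.1629 + -3.7282, -2.8738 + 4.4431) = (2.4347, 1.5693)
End effector: (2.4347, 1.5693)

Answer: 2.4347 1.5693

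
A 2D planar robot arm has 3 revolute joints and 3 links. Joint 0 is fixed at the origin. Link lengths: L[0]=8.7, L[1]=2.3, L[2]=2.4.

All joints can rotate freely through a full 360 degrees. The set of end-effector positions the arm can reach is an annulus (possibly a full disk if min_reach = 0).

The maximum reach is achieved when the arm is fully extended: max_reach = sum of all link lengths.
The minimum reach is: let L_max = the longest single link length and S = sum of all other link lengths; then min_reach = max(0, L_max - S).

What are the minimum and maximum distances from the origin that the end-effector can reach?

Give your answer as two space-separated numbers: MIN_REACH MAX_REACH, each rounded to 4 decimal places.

Answer: 4.0000 13.4000

Derivation:
Link lengths: [8.7, 2.3, 2.4]
max_reach = 8.7 + 2.3 + 2.4 = 13.4
L_max = max([8.7, 2.3, 2.4]) = 8.7
S (sum of others) = 13.4 - 8.7 = 4.7
min_reach = max(0, 8.7 - 4.7) = max(0, 4) = 4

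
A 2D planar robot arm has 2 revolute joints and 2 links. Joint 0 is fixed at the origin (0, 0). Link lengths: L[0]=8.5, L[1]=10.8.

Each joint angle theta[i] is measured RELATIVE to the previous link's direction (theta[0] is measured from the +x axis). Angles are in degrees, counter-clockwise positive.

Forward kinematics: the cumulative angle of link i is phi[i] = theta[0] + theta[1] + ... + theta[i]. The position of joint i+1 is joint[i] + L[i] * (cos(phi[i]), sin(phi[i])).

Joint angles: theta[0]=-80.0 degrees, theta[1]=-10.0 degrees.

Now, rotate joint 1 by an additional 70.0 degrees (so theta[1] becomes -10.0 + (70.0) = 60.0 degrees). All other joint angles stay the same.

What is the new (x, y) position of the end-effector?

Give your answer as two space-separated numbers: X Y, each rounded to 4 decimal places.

Answer: 11.6247 -12.0647

Derivation:
joint[0] = (0.0000, 0.0000)  (base)
link 0: phi[0] = -80 = -80 deg
  cos(-80 deg) = 0.1736, sin(-80 deg) = -0.9848
  joint[1] = (0.0000, 0.0000) + 8.5 * (0.1736, -0.9848) = (0.0000 + 1.4760, 0.0000 + -8.3709) = (1.4760, -8.3709)
link 1: phi[1] = -80 + 60 = -20 deg
  cos(-20 deg) = 0.9397, sin(-20 deg) = -0.3420
  joint[2] = (1.4760, -8.3709) + 10.8 * (0.9397, -0.3420) = (1.4760 + 10.1487, -8.3709 + -3.6938) = (11.6247, -12.0647)
End effector: (11.6247, -12.0647)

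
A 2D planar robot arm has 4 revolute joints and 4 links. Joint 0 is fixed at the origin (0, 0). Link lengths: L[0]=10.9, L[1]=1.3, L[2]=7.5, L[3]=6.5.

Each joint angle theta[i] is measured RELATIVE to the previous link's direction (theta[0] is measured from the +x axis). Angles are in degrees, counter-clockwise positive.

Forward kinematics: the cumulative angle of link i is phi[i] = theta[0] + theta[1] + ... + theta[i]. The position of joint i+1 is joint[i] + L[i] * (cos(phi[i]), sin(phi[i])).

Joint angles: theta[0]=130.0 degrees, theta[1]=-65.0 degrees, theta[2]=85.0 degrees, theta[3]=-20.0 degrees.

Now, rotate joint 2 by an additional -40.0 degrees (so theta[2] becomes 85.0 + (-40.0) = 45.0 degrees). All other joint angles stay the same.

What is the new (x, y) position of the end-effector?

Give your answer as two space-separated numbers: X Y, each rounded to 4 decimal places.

joint[0] = (0.0000, 0.0000)  (base)
link 0: phi[0] = 130 = 130 deg
  cos(130 deg) = -0.6428, sin(130 deg) = 0.7660
  joint[1] = (0.0000, 0.0000) + 10.9 * (-0.6428, 0.7660) = (0.0000 + -7.0064, 0.0000 + 8.3499) = (-7.0064, 8.3499)
link 1: phi[1] = 130 + -65 = 65 deg
  cos(65 deg) = 0.4226, sin(65 deg) = 0.9063
  joint[2] = (-7.0064, 8.3499) + 1.3 * (0.4226, 0.9063) = (-7.0064 + 0.5494, 8.3499 + 1.1782) = (-6.4570, 9.5281)
link 2: phi[2] = 130 + -65 + 45 = 110 deg
  cos(110 deg) = -0.3420, sin(110 deg) = 0.9397
  joint[3] = (-6.4570, 9.5281) + 7.5 * (-0.3420, 0.9397) = (-6.4570 + -2.5652, 9.5281 + 7.0477) = (-9.0221, 16.5758)
link 3: phi[3] = 130 + -65 + 45 + -20 = 90 deg
  cos(90 deg) = 0.0000, sin(90 deg) = 1.0000
  joint[4] = (-9.0221, 16.5758) + 6.5 * (0.0000, 1.0000) = (-9.0221 + 0.0000, 16.5758 + 6.5000) = (-9.0221, 23.0758)
End effector: (-9.0221, 23.0758)

Answer: -9.0221 23.0758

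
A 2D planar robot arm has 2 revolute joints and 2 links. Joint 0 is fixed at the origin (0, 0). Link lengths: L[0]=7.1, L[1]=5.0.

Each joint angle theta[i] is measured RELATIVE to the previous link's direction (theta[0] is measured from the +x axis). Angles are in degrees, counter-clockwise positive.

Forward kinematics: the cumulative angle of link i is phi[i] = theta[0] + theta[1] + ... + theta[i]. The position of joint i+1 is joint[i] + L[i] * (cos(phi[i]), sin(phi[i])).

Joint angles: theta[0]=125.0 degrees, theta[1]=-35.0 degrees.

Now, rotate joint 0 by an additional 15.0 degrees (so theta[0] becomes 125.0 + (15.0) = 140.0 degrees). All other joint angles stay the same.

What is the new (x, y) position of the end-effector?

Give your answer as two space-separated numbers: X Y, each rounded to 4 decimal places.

Answer: -6.7330 9.3934

Derivation:
joint[0] = (0.0000, 0.0000)  (base)
link 0: phi[0] = 140 = 140 deg
  cos(140 deg) = -0.7660, sin(140 deg) = 0.6428
  joint[1] = (0.0000, 0.0000) + 7.1 * (-0.7660, 0.6428) = (0.0000 + -5.4389, 0.0000 + 4.5638) = (-5.4389, 4.5638)
link 1: phi[1] = 140 + -35 = 105 deg
  cos(105 deg) = -0.2588, sin(105 deg) = 0.9659
  joint[2] = (-5.4389, 4.5638) + 5 * (-0.2588, 0.9659) = (-5.4389 + -1.2941, 4.5638 + 4.8296) = (-6.7330, 9.3934)
End effector: (-6.7330, 9.3934)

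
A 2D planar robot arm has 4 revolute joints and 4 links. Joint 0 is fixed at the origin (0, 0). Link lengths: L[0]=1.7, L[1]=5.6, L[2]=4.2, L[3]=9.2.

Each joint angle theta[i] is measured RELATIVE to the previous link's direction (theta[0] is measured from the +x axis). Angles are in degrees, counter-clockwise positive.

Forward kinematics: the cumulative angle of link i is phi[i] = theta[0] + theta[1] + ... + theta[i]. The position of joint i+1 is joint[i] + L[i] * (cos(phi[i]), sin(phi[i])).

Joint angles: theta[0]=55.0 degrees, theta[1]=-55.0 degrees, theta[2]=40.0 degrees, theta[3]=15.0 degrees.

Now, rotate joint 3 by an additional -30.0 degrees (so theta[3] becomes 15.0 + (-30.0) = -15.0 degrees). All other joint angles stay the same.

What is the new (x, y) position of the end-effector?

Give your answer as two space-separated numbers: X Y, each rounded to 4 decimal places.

joint[0] = (0.0000, 0.0000)  (base)
link 0: phi[0] = 55 = 55 deg
  cos(55 deg) = 0.5736, sin(55 deg) = 0.8192
  joint[1] = (0.0000, 0.0000) + 1.7 * (0.5736, 0.8192) = (0.0000 + 0.9751, 0.0000 + 1.3926) = (0.9751, 1.3926)
link 1: phi[1] = 55 + -55 = 0 deg
  cos(0 deg) = 1.0000, sin(0 deg) = 0.0000
  joint[2] = (0.9751, 1.3926) + 5.6 * (1.0000, 0.0000) = (0.9751 + 5.6000, 1.3926 + 0.0000) = (6.5751, 1.3926)
link 2: phi[2] = 55 + -55 + 40 = 40 deg
  cos(40 deg) = 0.7660, sin(40 deg) = 0.6428
  joint[3] = (6.5751, 1.3926) + 4.2 * (0.7660, 0.6428) = (6.5751 + 3.2174, 1.3926 + 2.6997) = (9.7925, 4.0923)
link 3: phi[3] = 55 + -55 + 40 + -15 = 25 deg
  cos(25 deg) = 0.9063, sin(25 deg) = 0.4226
  joint[4] = (9.7925, 4.0923) + 9.2 * (0.9063, 0.4226) = (9.7925 + 8.3380, 4.0923 + 3.8881) = (18.1305, 7.9804)
End effector: (18.1305, 7.9804)

Answer: 18.1305 7.9804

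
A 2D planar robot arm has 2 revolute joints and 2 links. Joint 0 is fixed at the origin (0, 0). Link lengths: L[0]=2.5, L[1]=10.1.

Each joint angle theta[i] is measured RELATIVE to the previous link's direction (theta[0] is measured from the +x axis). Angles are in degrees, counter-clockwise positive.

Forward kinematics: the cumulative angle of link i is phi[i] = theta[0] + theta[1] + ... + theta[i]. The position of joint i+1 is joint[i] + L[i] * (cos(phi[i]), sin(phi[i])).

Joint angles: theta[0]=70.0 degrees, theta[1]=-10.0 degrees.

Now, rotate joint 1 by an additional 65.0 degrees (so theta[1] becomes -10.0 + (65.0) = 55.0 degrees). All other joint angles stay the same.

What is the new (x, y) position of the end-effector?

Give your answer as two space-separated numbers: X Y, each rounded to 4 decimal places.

Answer: -4.9381 10.6227

Derivation:
joint[0] = (0.0000, 0.0000)  (base)
link 0: phi[0] = 70 = 70 deg
  cos(70 deg) = 0.3420, sin(70 deg) = 0.9397
  joint[1] = (0.0000, 0.0000) + 2.5 * (0.3420, 0.9397) = (0.0000 + 0.8551, 0.0000 + 2.3492) = (0.8551, 2.3492)
link 1: phi[1] = 70 + 55 = 125 deg
  cos(125 deg) = -0.5736, sin(125 deg) = 0.8192
  joint[2] = (0.8551, 2.3492) + 10.1 * (-0.5736, 0.8192) = (0.8551 + -5.7931, 2.3492 + 8.2734) = (-4.9381, 10.6227)
End effector: (-4.9381, 10.6227)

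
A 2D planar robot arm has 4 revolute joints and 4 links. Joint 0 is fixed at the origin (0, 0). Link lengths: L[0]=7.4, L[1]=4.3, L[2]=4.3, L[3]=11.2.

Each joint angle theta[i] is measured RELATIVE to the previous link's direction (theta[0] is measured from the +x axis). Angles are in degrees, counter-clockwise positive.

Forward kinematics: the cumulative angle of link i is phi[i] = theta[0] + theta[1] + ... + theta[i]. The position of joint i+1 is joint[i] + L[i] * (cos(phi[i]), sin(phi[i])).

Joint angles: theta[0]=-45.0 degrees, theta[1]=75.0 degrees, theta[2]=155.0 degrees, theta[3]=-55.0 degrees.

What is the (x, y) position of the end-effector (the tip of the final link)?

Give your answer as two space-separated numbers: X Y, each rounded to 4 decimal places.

Answer: -2.5264 5.1223

Derivation:
joint[0] = (0.0000, 0.0000)  (base)
link 0: phi[0] = -45 = -45 deg
  cos(-45 deg) = 0.7071, sin(-45 deg) = -0.7071
  joint[1] = (0.0000, 0.0000) + 7.4 * (0.7071, -0.7071) = (0.0000 + 5.2326, 0.0000 + -5.2326) = (5.2326, -5.2326)
link 1: phi[1] = -45 + 75 = 30 deg
  cos(30 deg) = 0.8660, sin(30 deg) = 0.5000
  joint[2] = (5.2326, -5.2326) + 4.3 * (0.8660, 0.5000) = (5.2326 + 3.7239, -5.2326 + 2.1500) = (8.9565, -3.0826)
link 2: phi[2] = -45 + 75 + 155 = 185 deg
  cos(185 deg) = -0.9962, sin(185 deg) = -0.0872
  joint[3] = (8.9565, -3.0826) + 4.3 * (-0.9962, -0.0872) = (8.9565 + -4.2836, -3.0826 + -0.3748) = (4.6729, -3.4574)
link 3: phi[3] = -45 + 75 + 155 + -55 = 130 deg
  cos(130 deg) = -0.6428, sin(130 deg) = 0.7660
  joint[4] = (4.6729, -3.4574) + 11.2 * (-0.6428, 0.7660) = (4.6729 + -7.1992, -3.4574 + 8.5797) = (-2.5264, 5.1223)
End effector: (-2.5264, 5.1223)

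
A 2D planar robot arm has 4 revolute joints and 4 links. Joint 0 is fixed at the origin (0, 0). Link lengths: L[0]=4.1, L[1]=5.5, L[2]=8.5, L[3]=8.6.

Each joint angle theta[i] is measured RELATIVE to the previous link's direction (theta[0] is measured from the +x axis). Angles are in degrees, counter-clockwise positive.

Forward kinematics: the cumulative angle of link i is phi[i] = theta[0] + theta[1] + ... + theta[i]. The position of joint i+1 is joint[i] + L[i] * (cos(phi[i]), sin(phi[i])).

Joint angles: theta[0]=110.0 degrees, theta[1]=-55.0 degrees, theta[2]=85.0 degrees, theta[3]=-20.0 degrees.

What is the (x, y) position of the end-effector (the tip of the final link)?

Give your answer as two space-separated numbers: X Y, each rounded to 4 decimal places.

Answer: -9.0590 21.2696

Derivation:
joint[0] = (0.0000, 0.0000)  (base)
link 0: phi[0] = 110 = 110 deg
  cos(110 deg) = -0.3420, sin(110 deg) = 0.9397
  joint[1] = (0.0000, 0.0000) + 4.1 * (-0.3420, 0.9397) = (0.0000 + -1.4023, 0.0000 + 3.8527) = (-1.4023, 3.8527)
link 1: phi[1] = 110 + -55 = 55 deg
  cos(55 deg) = 0.5736, sin(55 deg) = 0.8192
  joint[2] = (-1.4023, 3.8527) + 5.5 * (0.5736, 0.8192) = (-1.4023 + 3.1547, 3.8527 + 4.5053) = (1.7524, 8.3581)
link 2: phi[2] = 110 + -55 + 85 = 140 deg
  cos(140 deg) = -0.7660, sin(140 deg) = 0.6428
  joint[3] = (1.7524, 8.3581) + 8.5 * (-0.7660, 0.6428) = (1.7524 + -6.5114, 8.3581 + 5.4637) = (-4.7590, 13.8218)
link 3: phi[3] = 110 + -55 + 85 + -20 = 120 deg
  cos(120 deg) = -0.5000, sin(120 deg) = 0.8660
  joint[4] = (-4.7590, 13.8218) + 8.6 * (-0.5000, 0.8660) = (-4.7590 + -4.3000, 13.8218 + 7.4478) = (-9.0590, 21.2696)
End effector: (-9.0590, 21.2696)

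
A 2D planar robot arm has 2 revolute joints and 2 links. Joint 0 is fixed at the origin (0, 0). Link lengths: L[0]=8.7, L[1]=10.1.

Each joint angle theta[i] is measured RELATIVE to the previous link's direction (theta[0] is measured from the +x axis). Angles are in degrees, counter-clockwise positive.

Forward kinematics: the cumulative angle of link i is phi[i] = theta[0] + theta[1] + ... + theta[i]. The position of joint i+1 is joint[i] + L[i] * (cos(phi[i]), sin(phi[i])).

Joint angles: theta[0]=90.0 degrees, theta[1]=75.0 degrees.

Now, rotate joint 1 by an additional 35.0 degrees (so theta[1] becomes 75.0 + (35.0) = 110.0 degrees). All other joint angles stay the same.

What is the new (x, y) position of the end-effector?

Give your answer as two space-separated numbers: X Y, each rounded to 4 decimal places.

joint[0] = (0.0000, 0.0000)  (base)
link 0: phi[0] = 90 = 90 deg
  cos(90 deg) = 0.0000, sin(90 deg) = 1.0000
  joint[1] = (0.0000, 0.0000) + 8.7 * (0.0000, 1.0000) = (0.0000 + 0.0000, 0.0000 + 8.7000) = (0.0000, 8.7000)
link 1: phi[1] = 90 + 110 = 200 deg
  cos(200 deg) = -0.9397, sin(200 deg) = -0.3420
  joint[2] = (0.0000, 8.7000) + 10.1 * (-0.9397, -0.3420) = (0.0000 + -9.4909, 8.7000 + -3.4544) = (-9.4909, 5.2456)
End effector: (-9.4909, 5.2456)

Answer: -9.4909 5.2456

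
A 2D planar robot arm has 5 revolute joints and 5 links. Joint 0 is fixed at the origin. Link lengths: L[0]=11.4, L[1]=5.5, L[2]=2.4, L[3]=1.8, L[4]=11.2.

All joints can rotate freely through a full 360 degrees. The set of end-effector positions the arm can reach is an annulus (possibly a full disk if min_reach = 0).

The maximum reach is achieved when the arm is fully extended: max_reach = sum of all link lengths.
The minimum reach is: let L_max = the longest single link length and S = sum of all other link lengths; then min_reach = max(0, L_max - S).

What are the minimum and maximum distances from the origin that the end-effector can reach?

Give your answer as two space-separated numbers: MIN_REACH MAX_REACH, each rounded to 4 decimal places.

Answer: 0.0000 32.3000

Derivation:
Link lengths: [11.4, 5.5, 2.4, 1.8, 11.2]
max_reach = 11.4 + 5.5 + 2.4 + 1.8 + 11.2 = 32.3
L_max = max([11.4, 5.5, 2.4, 1.8, 11.2]) = 11.4
S (sum of others) = 32.3 - 11.4 = 20.9
min_reach = max(0, 11.4 - 20.9) = max(0, -9.5) = 0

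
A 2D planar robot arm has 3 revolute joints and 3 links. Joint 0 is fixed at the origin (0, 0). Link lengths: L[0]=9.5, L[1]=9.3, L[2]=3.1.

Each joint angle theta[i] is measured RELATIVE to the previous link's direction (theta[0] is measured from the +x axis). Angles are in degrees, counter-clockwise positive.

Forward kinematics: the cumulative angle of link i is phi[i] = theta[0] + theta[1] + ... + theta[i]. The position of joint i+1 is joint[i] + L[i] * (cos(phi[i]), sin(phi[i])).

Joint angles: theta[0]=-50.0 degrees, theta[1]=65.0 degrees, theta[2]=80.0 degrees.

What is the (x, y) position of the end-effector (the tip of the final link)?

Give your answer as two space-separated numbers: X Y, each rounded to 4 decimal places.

Answer: 14.8194 -1.7822

Derivation:
joint[0] = (0.0000, 0.0000)  (base)
link 0: phi[0] = -50 = -50 deg
  cos(-50 deg) = 0.6428, sin(-50 deg) = -0.7660
  joint[1] = (0.0000, 0.0000) + 9.5 * (0.6428, -0.7660) = (0.0000 + 6.1065, 0.0000 + -7.2774) = (6.1065, -7.2774)
link 1: phi[1] = -50 + 65 = 15 deg
  cos(15 deg) = 0.9659, sin(15 deg) = 0.2588
  joint[2] = (6.1065, -7.2774) + 9.3 * (0.9659, 0.2588) = (6.1065 + 8.9831, -7.2774 + 2.4070) = (15.0896, -4.8704)
link 2: phi[2] = -50 + 65 + 80 = 95 deg
  cos(95 deg) = -0.0872, sin(95 deg) = 0.9962
  joint[3] = (15.0896, -4.8704) + 3.1 * (-0.0872, 0.9962) = (15.0896 + -0.2702, -4.8704 + 3.0882) = (14.8194, -1.7822)
End effector: (14.8194, -1.7822)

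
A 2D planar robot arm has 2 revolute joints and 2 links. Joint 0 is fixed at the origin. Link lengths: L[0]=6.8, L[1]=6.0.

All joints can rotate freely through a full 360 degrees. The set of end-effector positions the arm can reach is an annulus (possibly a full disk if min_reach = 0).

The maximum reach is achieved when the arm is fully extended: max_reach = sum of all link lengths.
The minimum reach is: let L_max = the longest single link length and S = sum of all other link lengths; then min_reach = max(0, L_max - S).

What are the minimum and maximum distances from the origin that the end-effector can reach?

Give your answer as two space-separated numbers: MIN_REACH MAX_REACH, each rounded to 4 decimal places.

Link lengths: [6.8, 6.0]
max_reach = 6.8 + 6 = 12.8
L_max = max([6.8, 6.0]) = 6.8
S (sum of others) = 12.8 - 6.8 = 6
min_reach = max(0, 6.8 - 6) = max(0, 0.8) = 0.8

Answer: 0.8000 12.8000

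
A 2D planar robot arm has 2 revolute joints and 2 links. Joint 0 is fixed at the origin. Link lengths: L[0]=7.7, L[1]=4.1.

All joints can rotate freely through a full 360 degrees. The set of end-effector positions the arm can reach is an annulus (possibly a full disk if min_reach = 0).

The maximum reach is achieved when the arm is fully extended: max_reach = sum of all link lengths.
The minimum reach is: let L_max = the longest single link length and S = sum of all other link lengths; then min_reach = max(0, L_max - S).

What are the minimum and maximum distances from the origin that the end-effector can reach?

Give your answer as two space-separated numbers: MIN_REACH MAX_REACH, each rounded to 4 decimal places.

Link lengths: [7.7, 4.1]
max_reach = 7.7 + 4.1 = 11.8
L_max = max([7.7, 4.1]) = 7.7
S (sum of others) = 11.8 - 7.7 = 4.1
min_reach = max(0, 7.7 - 4.1) = max(0, 3.6) = 3.6

Answer: 3.6000 11.8000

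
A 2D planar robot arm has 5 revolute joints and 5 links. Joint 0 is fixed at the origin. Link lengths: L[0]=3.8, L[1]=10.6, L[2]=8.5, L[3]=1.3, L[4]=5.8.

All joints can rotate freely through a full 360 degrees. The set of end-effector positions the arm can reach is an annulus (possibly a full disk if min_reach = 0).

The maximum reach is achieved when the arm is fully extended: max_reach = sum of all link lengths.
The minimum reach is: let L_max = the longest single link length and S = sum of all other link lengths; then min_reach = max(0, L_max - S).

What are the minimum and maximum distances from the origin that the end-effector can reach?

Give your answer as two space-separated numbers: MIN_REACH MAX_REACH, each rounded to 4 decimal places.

Link lengths: [3.8, 10.6, 8.5, 1.3, 5.8]
max_reach = 3.8 + 10.6 + 8.5 + 1.3 + 5.8 = 30
L_max = max([3.8, 10.6, 8.5, 1.3, 5.8]) = 10.6
S (sum of others) = 30 - 10.6 = 19.4
min_reach = max(0, 10.6 - 19.4) = max(0, -8.8) = 0

Answer: 0.0000 30.0000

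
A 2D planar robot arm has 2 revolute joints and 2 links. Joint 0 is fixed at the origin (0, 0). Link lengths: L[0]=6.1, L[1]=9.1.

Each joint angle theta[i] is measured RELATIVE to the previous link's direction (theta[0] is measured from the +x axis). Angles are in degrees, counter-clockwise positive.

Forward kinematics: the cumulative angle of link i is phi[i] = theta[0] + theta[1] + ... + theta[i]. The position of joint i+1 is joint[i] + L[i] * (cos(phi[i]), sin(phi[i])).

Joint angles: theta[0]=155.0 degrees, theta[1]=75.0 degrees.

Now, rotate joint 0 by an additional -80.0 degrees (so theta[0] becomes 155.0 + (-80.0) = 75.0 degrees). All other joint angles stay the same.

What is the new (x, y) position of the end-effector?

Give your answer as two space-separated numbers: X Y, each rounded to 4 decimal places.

Answer: -6.3020 10.4421

Derivation:
joint[0] = (0.0000, 0.0000)  (base)
link 0: phi[0] = 75 = 75 deg
  cos(75 deg) = 0.2588, sin(75 deg) = 0.9659
  joint[1] = (0.0000, 0.0000) + 6.1 * (0.2588, 0.9659) = (0.0000 + 1.5788, 0.0000 + 5.8921) = (1.5788, 5.8921)
link 1: phi[1] = 75 + 75 = 150 deg
  cos(150 deg) = -0.8660, sin(150 deg) = 0.5000
  joint[2] = (1.5788, 5.8921) + 9.1 * (-0.8660, 0.5000) = (1.5788 + -7.8808, 5.8921 + 4.5500) = (-6.3020, 10.4421)
End effector: (-6.3020, 10.4421)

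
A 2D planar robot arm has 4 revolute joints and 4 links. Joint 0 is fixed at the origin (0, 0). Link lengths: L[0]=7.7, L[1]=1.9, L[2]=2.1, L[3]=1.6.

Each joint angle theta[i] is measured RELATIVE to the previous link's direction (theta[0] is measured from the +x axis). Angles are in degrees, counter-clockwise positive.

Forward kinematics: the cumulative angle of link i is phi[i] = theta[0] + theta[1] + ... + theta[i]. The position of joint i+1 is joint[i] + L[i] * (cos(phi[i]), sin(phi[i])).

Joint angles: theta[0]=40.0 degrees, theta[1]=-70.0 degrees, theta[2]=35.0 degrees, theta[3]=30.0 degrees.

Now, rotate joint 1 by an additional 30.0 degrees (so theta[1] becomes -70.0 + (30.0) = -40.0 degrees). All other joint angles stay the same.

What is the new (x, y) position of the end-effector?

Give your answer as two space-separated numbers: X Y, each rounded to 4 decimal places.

Answer: 10.1950 7.6041

Derivation:
joint[0] = (0.0000, 0.0000)  (base)
link 0: phi[0] = 40 = 40 deg
  cos(40 deg) = 0.7660, sin(40 deg) = 0.6428
  joint[1] = (0.0000, 0.0000) + 7.7 * (0.7660, 0.6428) = (0.0000 + 5.8985, 0.0000 + 4.9495) = (5.8985, 4.9495)
link 1: phi[1] = 40 + -40 = 0 deg
  cos(0 deg) = 1.0000, sin(0 deg) = 0.0000
  joint[2] = (5.8985, 4.9495) + 1.9 * (1.0000, 0.0000) = (5.8985 + 1.9000, 4.9495 + 0.0000) = (7.7985, 4.9495)
link 2: phi[2] = 40 + -40 + 35 = 35 deg
  cos(35 deg) = 0.8192, sin(35 deg) = 0.5736
  joint[3] = (7.7985, 4.9495) + 2.1 * (0.8192, 0.5736) = (7.7985 + 1.7202, 4.9495 + 1.2045) = (9.5188, 6.1540)
link 3: phi[3] = 40 + -40 + 35 + 30 = 65 deg
  cos(65 deg) = 0.4226, sin(65 deg) = 0.9063
  joint[4] = (9.5188, 6.1540) + 1.6 * (0.4226, 0.9063) = (9.5188 + 0.6762, 6.1540 + 1.4501) = (10.1950, 7.6041)
End effector: (10.1950, 7.6041)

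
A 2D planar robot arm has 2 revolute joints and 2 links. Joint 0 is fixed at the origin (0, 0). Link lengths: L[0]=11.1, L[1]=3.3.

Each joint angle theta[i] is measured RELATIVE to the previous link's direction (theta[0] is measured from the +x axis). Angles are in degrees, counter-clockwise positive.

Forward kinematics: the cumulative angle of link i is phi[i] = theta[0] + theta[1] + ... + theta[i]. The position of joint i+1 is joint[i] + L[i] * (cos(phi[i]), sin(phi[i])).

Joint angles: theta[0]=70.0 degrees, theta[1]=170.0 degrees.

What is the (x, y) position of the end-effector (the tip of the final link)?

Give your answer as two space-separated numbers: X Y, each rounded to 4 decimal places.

Answer: 2.1464 7.5727

Derivation:
joint[0] = (0.0000, 0.0000)  (base)
link 0: phi[0] = 70 = 70 deg
  cos(70 deg) = 0.3420, sin(70 deg) = 0.9397
  joint[1] = (0.0000, 0.0000) + 11.1 * (0.3420, 0.9397) = (0.0000 + 3.7964, 0.0000 + 10.4306) = (3.7964, 10.4306)
link 1: phi[1] = 70 + 170 = 240 deg
  cos(240 deg) = -0.5000, sin(240 deg) = -0.8660
  joint[2] = (3.7964, 10.4306) + 3.3 * (-0.5000, -0.8660) = (3.7964 + -1.6500, 10.4306 + -2.8579) = (2.1464, 7.5727)
End effector: (2.1464, 7.5727)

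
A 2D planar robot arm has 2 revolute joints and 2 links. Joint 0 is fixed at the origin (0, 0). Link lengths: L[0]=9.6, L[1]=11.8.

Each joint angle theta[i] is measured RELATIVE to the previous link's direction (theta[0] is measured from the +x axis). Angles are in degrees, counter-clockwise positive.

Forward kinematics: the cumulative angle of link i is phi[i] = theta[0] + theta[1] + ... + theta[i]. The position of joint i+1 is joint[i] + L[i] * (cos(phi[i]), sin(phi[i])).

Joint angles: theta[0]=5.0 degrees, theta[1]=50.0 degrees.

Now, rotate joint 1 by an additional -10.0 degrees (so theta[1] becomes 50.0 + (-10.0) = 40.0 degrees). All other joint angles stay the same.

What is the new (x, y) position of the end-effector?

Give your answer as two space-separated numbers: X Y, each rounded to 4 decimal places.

Answer: 17.9073 9.1806

Derivation:
joint[0] = (0.0000, 0.0000)  (base)
link 0: phi[0] = 5 = 5 deg
  cos(5 deg) = 0.9962, sin(5 deg) = 0.0872
  joint[1] = (0.0000, 0.0000) + 9.6 * (0.9962, 0.0872) = (0.0000 + 9.5635, 0.0000 + 0.8367) = (9.5635, 0.8367)
link 1: phi[1] = 5 + 40 = 45 deg
  cos(45 deg) = 0.7071, sin(45 deg) = 0.7071
  joint[2] = (9.5635, 0.8367) + 11.8 * (0.7071, 0.7071) = (9.5635 + 8.3439, 0.8367 + 8.3439) = (17.9073, 9.1806)
End effector: (17.9073, 9.1806)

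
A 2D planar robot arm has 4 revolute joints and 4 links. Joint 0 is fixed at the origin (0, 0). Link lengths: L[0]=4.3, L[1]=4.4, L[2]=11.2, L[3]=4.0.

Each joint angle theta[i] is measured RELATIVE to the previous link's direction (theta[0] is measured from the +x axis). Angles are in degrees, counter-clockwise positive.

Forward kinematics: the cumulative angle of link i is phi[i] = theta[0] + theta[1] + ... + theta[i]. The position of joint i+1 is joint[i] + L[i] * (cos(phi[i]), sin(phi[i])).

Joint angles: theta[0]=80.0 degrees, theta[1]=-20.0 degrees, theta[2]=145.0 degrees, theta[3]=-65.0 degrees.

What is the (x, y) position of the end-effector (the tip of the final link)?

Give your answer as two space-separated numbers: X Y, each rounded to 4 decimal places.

Answer: -10.2681 5.8830

Derivation:
joint[0] = (0.0000, 0.0000)  (base)
link 0: phi[0] = 80 = 80 deg
  cos(80 deg) = 0.1736, sin(80 deg) = 0.9848
  joint[1] = (0.0000, 0.0000) + 4.3 * (0.1736, 0.9848) = (0.0000 + 0.7467, 0.0000 + 4.2347) = (0.7467, 4.2347)
link 1: phi[1] = 80 + -20 = 60 deg
  cos(60 deg) = 0.5000, sin(60 deg) = 0.8660
  joint[2] = (0.7467, 4.2347) + 4.4 * (0.5000, 0.8660) = (0.7467 + 2.2000, 4.2347 + 3.8105) = (2.9467, 8.0452)
link 2: phi[2] = 80 + -20 + 145 = 205 deg
  cos(205 deg) = -0.9063, sin(205 deg) = -0.4226
  joint[3] = (2.9467, 8.0452) + 11.2 * (-0.9063, -0.4226) = (2.9467 + -10.1506, 8.0452 + -4.7333) = (-7.2040, 3.3119)
link 3: phi[3] = 80 + -20 + 145 + -65 = 140 deg
  cos(140 deg) = -0.7660, sin(140 deg) = 0.6428
  joint[4] = (-7.2040, 3.3119) + 4 * (-0.7660, 0.6428) = (-7.2040 + -3.0642, 3.3119 + 2.5712) = (-10.2681, 5.8830)
End effector: (-10.2681, 5.8830)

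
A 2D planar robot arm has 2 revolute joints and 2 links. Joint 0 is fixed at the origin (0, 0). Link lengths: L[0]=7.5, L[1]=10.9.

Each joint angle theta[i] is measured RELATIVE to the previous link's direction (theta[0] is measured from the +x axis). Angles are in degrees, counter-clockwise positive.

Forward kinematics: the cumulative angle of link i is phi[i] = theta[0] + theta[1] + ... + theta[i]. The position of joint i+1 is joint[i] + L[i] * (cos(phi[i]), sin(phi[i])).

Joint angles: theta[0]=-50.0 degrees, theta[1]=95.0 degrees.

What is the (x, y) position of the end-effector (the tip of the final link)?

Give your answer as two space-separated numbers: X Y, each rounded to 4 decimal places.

Answer: 12.5284 1.9621

Derivation:
joint[0] = (0.0000, 0.0000)  (base)
link 0: phi[0] = -50 = -50 deg
  cos(-50 deg) = 0.6428, sin(-50 deg) = -0.7660
  joint[1] = (0.0000, 0.0000) + 7.5 * (0.6428, -0.7660) = (0.0000 + 4.8209, 0.0000 + -5.7453) = (4.8209, -5.7453)
link 1: phi[1] = -50 + 95 = 45 deg
  cos(45 deg) = 0.7071, sin(45 deg) = 0.7071
  joint[2] = (4.8209, -5.7453) + 10.9 * (0.7071, 0.7071) = (4.8209 + 7.7075, -5.7453 + 7.7075) = (12.5284, 1.9621)
End effector: (12.5284, 1.9621)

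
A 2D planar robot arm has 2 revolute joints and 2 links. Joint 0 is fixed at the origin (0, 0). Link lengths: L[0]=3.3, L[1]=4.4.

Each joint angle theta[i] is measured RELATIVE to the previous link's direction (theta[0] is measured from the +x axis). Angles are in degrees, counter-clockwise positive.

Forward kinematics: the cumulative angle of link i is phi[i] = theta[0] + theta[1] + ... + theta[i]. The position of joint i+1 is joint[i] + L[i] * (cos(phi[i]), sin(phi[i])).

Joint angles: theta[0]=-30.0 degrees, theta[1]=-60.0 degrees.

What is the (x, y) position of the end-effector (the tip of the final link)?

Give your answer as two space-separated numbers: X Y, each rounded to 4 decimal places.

Answer: 2.8579 -6.0500

Derivation:
joint[0] = (0.0000, 0.0000)  (base)
link 0: phi[0] = -30 = -30 deg
  cos(-30 deg) = 0.8660, sin(-30 deg) = -0.5000
  joint[1] = (0.0000, 0.0000) + 3.3 * (0.8660, -0.5000) = (0.0000 + 2.8579, 0.0000 + -1.6500) = (2.8579, -1.6500)
link 1: phi[1] = -30 + -60 = -90 deg
  cos(-90 deg) = 0.0000, sin(-90 deg) = -1.0000
  joint[2] = (2.8579, -1.6500) + 4.4 * (0.0000, -1.0000) = (2.8579 + 0.0000, -1.6500 + -4.4000) = (2.8579, -6.0500)
End effector: (2.8579, -6.0500)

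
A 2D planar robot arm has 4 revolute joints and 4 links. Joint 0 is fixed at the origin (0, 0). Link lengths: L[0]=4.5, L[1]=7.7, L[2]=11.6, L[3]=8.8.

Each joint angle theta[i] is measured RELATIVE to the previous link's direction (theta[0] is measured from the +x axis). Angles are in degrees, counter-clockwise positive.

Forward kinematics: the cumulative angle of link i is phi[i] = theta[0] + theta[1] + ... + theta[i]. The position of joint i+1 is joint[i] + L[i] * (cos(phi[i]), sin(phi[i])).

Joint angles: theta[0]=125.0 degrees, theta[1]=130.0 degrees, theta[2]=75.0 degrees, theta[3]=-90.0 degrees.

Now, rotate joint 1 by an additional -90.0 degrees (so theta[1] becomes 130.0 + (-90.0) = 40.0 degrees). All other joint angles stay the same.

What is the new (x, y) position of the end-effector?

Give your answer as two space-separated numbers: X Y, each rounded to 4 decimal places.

Answer: -23.4397 0.0332

Derivation:
joint[0] = (0.0000, 0.0000)  (base)
link 0: phi[0] = 125 = 125 deg
  cos(125 deg) = -0.5736, sin(125 deg) = 0.8192
  joint[1] = (0.0000, 0.0000) + 4.5 * (-0.5736, 0.8192) = (0.0000 + -2.5811, 0.0000 + 3.6862) = (-2.5811, 3.6862)
link 1: phi[1] = 125 + 40 = 165 deg
  cos(165 deg) = -0.9659, sin(165 deg) = 0.2588
  joint[2] = (-2.5811, 3.6862) + 7.7 * (-0.9659, 0.2588) = (-2.5811 + -7.4376, 3.6862 + 1.9929) = (-10.0187, 5.6791)
link 2: phi[2] = 125 + 40 + 75 = 240 deg
  cos(240 deg) = -0.5000, sin(240 deg) = -0.8660
  joint[3] = (-10.0187, 5.6791) + 11.6 * (-0.5000, -0.8660) = (-10.0187 + -5.8000, 5.6791 + -10.0459) = (-15.8187, -4.3668)
link 3: phi[3] = 125 + 40 + 75 + -90 = 150 deg
  cos(150 deg) = -0.8660, sin(150 deg) = 0.5000
  joint[4] = (-15.8187, -4.3668) + 8.8 * (-0.8660, 0.5000) = (-15.8187 + -7.6210, -4.3668 + 4.4000) = (-23.4397, 0.0332)
End effector: (-23.4397, 0.0332)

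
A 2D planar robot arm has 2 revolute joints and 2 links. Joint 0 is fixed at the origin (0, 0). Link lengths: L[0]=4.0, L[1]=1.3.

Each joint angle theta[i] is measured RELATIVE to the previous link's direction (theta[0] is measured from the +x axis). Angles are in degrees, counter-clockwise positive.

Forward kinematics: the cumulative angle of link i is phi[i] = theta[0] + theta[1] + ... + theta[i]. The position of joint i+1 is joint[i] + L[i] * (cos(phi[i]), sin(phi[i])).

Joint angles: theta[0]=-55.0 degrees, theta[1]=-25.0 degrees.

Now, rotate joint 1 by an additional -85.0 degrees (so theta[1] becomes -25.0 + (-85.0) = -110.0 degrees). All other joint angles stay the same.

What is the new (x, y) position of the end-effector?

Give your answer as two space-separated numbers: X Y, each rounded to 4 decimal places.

joint[0] = (0.0000, 0.0000)  (base)
link 0: phi[0] = -55 = -55 deg
  cos(-55 deg) = 0.5736, sin(-55 deg) = -0.8192
  joint[1] = (0.0000, 0.0000) + 4 * (0.5736, -0.8192) = (0.0000 + 2.2943, 0.0000 + -3.2766) = (2.2943, -3.2766)
link 1: phi[1] = -55 + -110 = -165 deg
  cos(-165 deg) = -0.9659, sin(-165 deg) = -0.2588
  joint[2] = (2.2943, -3.2766) + 1.3 * (-0.9659, -0.2588) = (2.2943 + -1.2557, -3.2766 + -0.3365) = (1.0386, -3.6131)
End effector: (1.0386, -3.6131)

Answer: 1.0386 -3.6131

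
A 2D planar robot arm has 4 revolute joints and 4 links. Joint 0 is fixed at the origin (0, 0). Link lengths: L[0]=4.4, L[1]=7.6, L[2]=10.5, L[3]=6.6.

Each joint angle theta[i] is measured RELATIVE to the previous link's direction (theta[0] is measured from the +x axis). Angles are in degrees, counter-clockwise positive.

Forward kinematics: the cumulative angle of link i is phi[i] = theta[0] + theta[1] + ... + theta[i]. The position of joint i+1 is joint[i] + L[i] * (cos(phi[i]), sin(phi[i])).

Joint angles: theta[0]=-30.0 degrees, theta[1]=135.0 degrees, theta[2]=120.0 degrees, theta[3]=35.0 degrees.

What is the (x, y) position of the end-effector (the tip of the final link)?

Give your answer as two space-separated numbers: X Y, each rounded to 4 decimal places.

Answer: -6.7272 -8.7833

Derivation:
joint[0] = (0.0000, 0.0000)  (base)
link 0: phi[0] = -30 = -30 deg
  cos(-30 deg) = 0.8660, sin(-30 deg) = -0.5000
  joint[1] = (0.0000, 0.0000) + 4.4 * (0.8660, -0.5000) = (0.0000 + 3.8105, 0.0000 + -2.2000) = (3.8105, -2.2000)
link 1: phi[1] = -30 + 135 = 105 deg
  cos(105 deg) = -0.2588, sin(105 deg) = 0.9659
  joint[2] = (3.8105, -2.2000) + 7.6 * (-0.2588, 0.9659) = (3.8105 + -1.9670, -2.2000 + 7.3410) = (1.8435, 5.1410)
link 2: phi[2] = -30 + 135 + 120 = 225 deg
  cos(225 deg) = -0.7071, sin(225 deg) = -0.7071
  joint[3] = (1.8435, 5.1410) + 10.5 * (-0.7071, -0.7071) = (1.8435 + -7.4246, 5.1410 + -7.4246) = (-5.5811, -2.2836)
link 3: phi[3] = -30 + 135 + 120 + 35 = 260 deg
  cos(260 deg) = -0.1736, sin(260 deg) = -0.9848
  joint[4] = (-5.5811, -2.2836) + 6.6 * (-0.1736, -0.9848) = (-5.5811 + -1.1461, -2.2836 + -6.4997) = (-6.7272, -8.7833)
End effector: (-6.7272, -8.7833)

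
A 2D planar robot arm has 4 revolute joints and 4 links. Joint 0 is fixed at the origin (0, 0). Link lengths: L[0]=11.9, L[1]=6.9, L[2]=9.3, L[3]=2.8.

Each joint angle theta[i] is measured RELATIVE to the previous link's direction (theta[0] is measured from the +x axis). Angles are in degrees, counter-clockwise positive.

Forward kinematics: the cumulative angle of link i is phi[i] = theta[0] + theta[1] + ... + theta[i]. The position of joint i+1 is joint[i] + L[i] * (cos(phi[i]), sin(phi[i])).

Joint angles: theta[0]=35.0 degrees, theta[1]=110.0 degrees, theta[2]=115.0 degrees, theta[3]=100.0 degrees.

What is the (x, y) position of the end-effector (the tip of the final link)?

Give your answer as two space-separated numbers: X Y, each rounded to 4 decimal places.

Answer: 5.2808 1.6245

Derivation:
joint[0] = (0.0000, 0.0000)  (base)
link 0: phi[0] = 35 = 35 deg
  cos(35 deg) = 0.8192, sin(35 deg) = 0.5736
  joint[1] = (0.0000, 0.0000) + 11.9 * (0.8192, 0.5736) = (0.0000 + 9.7479, 0.0000 + 6.8256) = (9.7479, 6.8256)
link 1: phi[1] = 35 + 110 = 145 deg
  cos(145 deg) = -0.8192, sin(145 deg) = 0.5736
  joint[2] = (9.7479, 6.8256) + 6.9 * (-0.8192, 0.5736) = (9.7479 + -5.6521, 6.8256 + 3.9577) = (4.0958, 10.7832)
link 2: phi[2] = 35 + 110 + 115 = 260 deg
  cos(260 deg) = -0.1736, sin(260 deg) = -0.9848
  joint[3] = (4.0958, 10.7832) + 9.3 * (-0.1736, -0.9848) = (4.0958 + -1.6149, 10.7832 + -9.1587) = (2.4808, 1.6245)
link 3: phi[3] = 35 + 110 + 115 + 100 = 360 deg
  cos(360 deg) = 1.0000, sin(360 deg) = -0.0000
  joint[4] = (2.4808, 1.6245) + 2.8 * (1.0000, -0.0000) = (2.4808 + 2.8000, 1.6245 + -0.0000) = (5.2808, 1.6245)
End effector: (5.2808, 1.6245)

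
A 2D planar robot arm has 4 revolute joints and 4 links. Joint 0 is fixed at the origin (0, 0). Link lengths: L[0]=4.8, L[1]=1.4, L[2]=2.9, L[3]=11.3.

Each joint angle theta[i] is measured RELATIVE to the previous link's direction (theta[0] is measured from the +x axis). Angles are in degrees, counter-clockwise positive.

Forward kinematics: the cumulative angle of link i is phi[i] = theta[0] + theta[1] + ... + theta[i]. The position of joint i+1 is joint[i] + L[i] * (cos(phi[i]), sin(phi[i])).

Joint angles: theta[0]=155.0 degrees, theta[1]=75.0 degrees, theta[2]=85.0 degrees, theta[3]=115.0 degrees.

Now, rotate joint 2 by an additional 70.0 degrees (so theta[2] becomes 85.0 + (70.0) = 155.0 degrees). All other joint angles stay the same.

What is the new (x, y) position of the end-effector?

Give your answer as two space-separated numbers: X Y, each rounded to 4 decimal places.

Answer: -11.2782 9.4452

Derivation:
joint[0] = (0.0000, 0.0000)  (base)
link 0: phi[0] = 155 = 155 deg
  cos(155 deg) = -0.9063, sin(155 deg) = 0.4226
  joint[1] = (0.0000, 0.0000) + 4.8 * (-0.9063, 0.4226) = (0.0000 + -4.3503, 0.0000 + 2.0286) = (-4.3503, 2.0286)
link 1: phi[1] = 155 + 75 = 230 deg
  cos(230 deg) = -0.6428, sin(230 deg) = -0.7660
  joint[2] = (-4.3503, 2.0286) + 1.4 * (-0.6428, -0.7660) = (-4.3503 + -0.8999, 2.0286 + -1.0725) = (-5.2502, 0.9561)
link 2: phi[2] = 155 + 75 + 155 = 385 deg
  cos(385 deg) = 0.9063, sin(385 deg) = 0.4226
  joint[3] = (-5.2502, 0.9561) + 2.9 * (0.9063, 0.4226) = (-5.2502 + 2.6283, 0.9561 + 1.2256) = (-2.6219, 2.1817)
link 3: phi[3] = 155 + 75 + 155 + 115 = 500 deg
  cos(500 deg) = -0.7660, sin(500 deg) = 0.6428
  joint[4] = (-2.6219, 2.1817) + 11.3 * (-0.7660, 0.6428) = (-2.6219 + -8.6563, 2.1817 + 7.2635) = (-11.2782, 9.4452)
End effector: (-11.2782, 9.4452)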